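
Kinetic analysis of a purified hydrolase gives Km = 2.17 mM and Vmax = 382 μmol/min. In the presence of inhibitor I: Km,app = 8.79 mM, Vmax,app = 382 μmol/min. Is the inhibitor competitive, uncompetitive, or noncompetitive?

Km increases (2.17 → 8.79 mM) while Vmax is unchanged — the hallmark of competitive inhibition.

competitive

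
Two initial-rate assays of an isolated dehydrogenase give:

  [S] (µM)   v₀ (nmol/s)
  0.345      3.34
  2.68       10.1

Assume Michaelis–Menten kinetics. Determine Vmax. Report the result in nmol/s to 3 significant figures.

14.4 nmol/s

In reciprocal form, 1/v = (Km/Vmax)·(1/[S]) + 1/Vmax. The two points give (1/[S], 1/v) = (2.899, 0.2994) and (0.3731, 0.09901).
Slope = (0.2994 − 0.09901)/(2.899 − 0.3731) = 0.07935; intercept = 0.2994 − 0.07935×2.899 = 0.06940.
Vmax = 1/intercept = 14.4 nmol/s; Km = slope × Vmax = 0.07935 × 14.4 = 1.14 µM.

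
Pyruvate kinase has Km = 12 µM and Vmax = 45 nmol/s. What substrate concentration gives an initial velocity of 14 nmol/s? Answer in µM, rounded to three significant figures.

The required fractional saturation is v/Vmax = 14/45 = 0.3111.
Then [S]/(Km+[S]) = 0.3111 ⇒ [S] = 12 × 0.3111/(1 − 0.3111) = 5.42 µM.

5.42 µM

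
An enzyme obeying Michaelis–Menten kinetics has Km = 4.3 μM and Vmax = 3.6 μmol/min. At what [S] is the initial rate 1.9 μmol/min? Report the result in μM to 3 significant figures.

4.81 μM

Rearranging v = Vmax[S]/(Km+[S]) gives [S] = Km·v/(Vmax − v).
[S] = 4.3 × 1.9 / (3.6 − 1.9) = 8.170/1.700 = 4.81 μM.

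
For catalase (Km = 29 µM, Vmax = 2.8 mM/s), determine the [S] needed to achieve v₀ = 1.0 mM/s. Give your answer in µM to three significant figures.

Rearranging v = Vmax[S]/(Km+[S]) gives [S] = Km·v/(Vmax − v).
[S] = 29 × 1.0 / (2.8 − 1.0) = 29.00/1.800 = 16.1 µM.

16.1 µM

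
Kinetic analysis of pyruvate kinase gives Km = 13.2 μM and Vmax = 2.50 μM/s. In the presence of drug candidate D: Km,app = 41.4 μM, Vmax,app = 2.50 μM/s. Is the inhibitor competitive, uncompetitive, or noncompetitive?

competitive

Km increases (13.2 → 41.4 μM) while Vmax is unchanged — the hallmark of competitive inhibition.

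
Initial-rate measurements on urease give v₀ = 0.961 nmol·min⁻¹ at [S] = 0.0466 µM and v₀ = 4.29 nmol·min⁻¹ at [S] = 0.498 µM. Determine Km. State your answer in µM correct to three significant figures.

In reciprocal form, 1/v = (Km/Vmax)·(1/[S]) + 1/Vmax. The two points give (1/[S], 1/v) = (21.46, 1.041) and (2.008, 0.2331).
Slope = (1.041 − 0.2331)/(21.46 − 2.008) = 0.04151; intercept = 1.041 − 0.04151×21.46 = 0.1497.
Vmax = 1/intercept = 6.68 nmol·min⁻¹; Km = slope × Vmax = 0.04151 × 6.68 = 0.277 µM.

0.277 µM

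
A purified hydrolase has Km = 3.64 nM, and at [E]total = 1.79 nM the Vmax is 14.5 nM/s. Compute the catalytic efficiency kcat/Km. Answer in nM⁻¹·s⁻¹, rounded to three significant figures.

kcat = Vmax/[E]total = 14.5/1.79 = 8.10 s⁻¹.
kcat/Km = 8.10/3.64 = 2.23 nM⁻¹·s⁻¹.

2.23 nM⁻¹·s⁻¹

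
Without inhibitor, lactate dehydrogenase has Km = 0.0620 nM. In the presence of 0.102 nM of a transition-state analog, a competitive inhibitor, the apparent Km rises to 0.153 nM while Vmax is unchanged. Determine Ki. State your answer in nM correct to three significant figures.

Competitive: Km,app = α·Km with α = 1 + [I]/Ki.
α = Km,app/Km = 0.153/0.0620 = 2.468.
Since α = 1 + [I]/Ki, [I]/Ki = 2.468 − 1 = 1.468 and Ki = 0.102/1.468 = 0.0695 nM.

0.0695 nM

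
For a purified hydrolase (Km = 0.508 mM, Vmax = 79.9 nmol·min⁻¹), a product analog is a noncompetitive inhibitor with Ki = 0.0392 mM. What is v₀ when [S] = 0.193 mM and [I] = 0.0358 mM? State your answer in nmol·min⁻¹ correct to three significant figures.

α = 1 + [I]/Ki = 1 + 0.0358/0.0392 = 1.913.
For a noncompetitive inhibitor, Vmax is reduced to Vmax/α while Km is unchanged: Km,app = 0.508 mM, Vmax,app = 41.8 nmol·min⁻¹.
v = Vmax,app·[S]/(Km,app + [S]) = 41.8 × 0.193/(0.508 + 0.193) = 11.5 nmol·min⁻¹.

11.5 nmol·min⁻¹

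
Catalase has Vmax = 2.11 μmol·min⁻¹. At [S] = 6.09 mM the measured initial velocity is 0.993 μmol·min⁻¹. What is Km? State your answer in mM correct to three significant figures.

6.85 mM

v/Vmax = 0.993/2.11 = 0.4706 = [S]/(Km+[S]).
So Km + [S] = [S]/0.4706 = 12.94 mM, giving Km = 12.94 − 6.09 = 6.85 mM.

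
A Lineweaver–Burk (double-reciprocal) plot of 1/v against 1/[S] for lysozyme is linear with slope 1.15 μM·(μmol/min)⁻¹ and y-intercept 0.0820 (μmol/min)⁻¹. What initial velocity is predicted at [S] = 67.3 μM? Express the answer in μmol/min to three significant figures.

The y-intercept is 1/Vmax, so Vmax = 1/0.0820 = 12.2 μmol/min.
The slope is Km/Vmax, so Km = 1.15 × 12.2 = 14.0 μM.
Then v = 12.2 × 67.3/(14.0 + 67.3) = 10.1 μmol/min.

10.1 μmol/min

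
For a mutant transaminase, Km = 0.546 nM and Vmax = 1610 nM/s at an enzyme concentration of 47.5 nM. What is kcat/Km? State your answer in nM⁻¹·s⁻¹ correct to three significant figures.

62.1 nM⁻¹·s⁻¹

kcat = Vmax/[E]total = 1610/47.5 = 33.9 s⁻¹.
kcat/Km = 33.9/0.546 = 62.1 nM⁻¹·s⁻¹.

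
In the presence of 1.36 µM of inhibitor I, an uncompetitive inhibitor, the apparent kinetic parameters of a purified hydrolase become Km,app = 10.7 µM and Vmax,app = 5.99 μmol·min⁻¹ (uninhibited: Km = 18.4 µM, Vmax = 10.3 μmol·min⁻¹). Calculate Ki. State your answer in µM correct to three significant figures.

1.89 µM

Uncompetitive: Vmax,app = Vmax/α (and Km,app = Km/α) with α = 1 + [I]/Ki.
α = Vmax/Vmax,app = 10.3/5.99 = 1.720.
Ki = [I]/(α − 1) = 1.36/0.7195 = 1.89 µM.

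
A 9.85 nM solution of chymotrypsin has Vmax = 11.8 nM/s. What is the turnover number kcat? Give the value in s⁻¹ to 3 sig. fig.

kcat = Vmax/[E]total = 11.8 nM/s / 9.85 nM = 1.20 s⁻¹.

1.20 s⁻¹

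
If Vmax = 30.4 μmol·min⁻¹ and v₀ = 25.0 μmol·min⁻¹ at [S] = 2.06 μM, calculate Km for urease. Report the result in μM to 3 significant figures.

From v = Vmax[S]/(Km+[S]), Km = [S](Vmax − v)/v.
Km = 2.06 × (30.4 − 25.0) / 25.0 = 11.12/25.0 = 0.445 μM.

0.445 μM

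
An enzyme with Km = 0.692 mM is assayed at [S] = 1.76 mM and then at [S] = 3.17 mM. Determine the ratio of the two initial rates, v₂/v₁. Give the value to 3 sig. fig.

1.14

The fractional saturations are [S]/(Km+[S]) = 1.76/2.452 = 0.7178 and 3.17/3.862 = 0.8208.
v₂/v₁ is just their ratio: 0.8208/0.7178 = 1.14.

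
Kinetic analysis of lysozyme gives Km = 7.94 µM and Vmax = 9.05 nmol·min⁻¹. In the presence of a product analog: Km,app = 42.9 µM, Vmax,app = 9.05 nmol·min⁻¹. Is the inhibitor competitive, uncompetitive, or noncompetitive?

competitive

Km increases (7.94 → 42.9 µM) while Vmax is unchanged — the hallmark of competitive inhibition.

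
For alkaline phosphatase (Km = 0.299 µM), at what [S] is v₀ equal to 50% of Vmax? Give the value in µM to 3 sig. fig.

v/Vmax = [S]/(Km+[S]) = 0.5, so [S] = Km·0.5/(1 − 0.5) = 0.299 × 1.000.
[S] = 0.299 µM.

0.299 µM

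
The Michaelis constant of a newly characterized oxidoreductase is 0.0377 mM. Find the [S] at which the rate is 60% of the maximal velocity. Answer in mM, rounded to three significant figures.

v/Vmax = [S]/(Km+[S]) = 0.6, so [S] = Km·0.6/(1 − 0.6) = 0.0377 × 1.500.
[S] = 0.0565 mM.

0.0565 mM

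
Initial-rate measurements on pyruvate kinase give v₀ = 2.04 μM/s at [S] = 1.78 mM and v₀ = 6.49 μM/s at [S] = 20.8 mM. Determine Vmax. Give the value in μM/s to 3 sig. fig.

From v = Vmax[S]/(Km+[S]), each point gives Vmax = v(Km+[S])/[S].
Equating: 2.04(Km+1.78)/1.78 = 6.49(Km+20.8)/20.8.
1.146·Km + 2.04 = 0.3120·Km + 6.49, so (1.146 − 0.3120)·Km = 6.49 − 2.04.
Km = 4.450/0.8340 = 5.34 mM; then Vmax = 2.04(5.34+1.78)/1.78 = 8.15 μM/s.

8.15 μM/s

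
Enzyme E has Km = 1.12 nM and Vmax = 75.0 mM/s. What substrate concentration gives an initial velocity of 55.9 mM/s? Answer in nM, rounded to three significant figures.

The required fractional saturation is v/Vmax = 55.9/75.0 = 0.7453.
Then [S]/(Km+[S]) = 0.7453 ⇒ [S] = 1.12 × 0.7453/(1 − 0.7453) = 3.28 nM.

3.28 nM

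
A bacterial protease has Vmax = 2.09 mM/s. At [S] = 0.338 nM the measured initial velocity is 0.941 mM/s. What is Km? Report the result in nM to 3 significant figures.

v/Vmax = 0.941/2.09 = 0.4502 = [S]/(Km+[S]).
So Km + [S] = [S]/0.4502 = 0.7507 nM, giving Km = 0.7507 − 0.338 = 0.413 nM.

0.413 nM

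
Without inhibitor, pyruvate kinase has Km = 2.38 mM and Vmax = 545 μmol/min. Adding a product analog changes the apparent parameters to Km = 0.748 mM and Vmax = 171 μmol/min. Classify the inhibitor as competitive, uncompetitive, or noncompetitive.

Both Km and Vmax decrease by the same factor (~3.18-fold) — characteristic of uncompetitive inhibition.

uncompetitive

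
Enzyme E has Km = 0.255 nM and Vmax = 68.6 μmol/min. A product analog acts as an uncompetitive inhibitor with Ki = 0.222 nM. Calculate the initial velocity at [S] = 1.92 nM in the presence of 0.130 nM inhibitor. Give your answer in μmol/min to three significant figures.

39.9 μmol/min

α = 1 + [I]/Ki = 1 + 0.130/0.222 = 1.586.
For an uncompetitive inhibitor, both parameters are divided by α, giving Vmax/α and Km/α: Km,app = 0.161 nM, Vmax,app = 43.3 μmol/min.
v = Vmax,app·[S]/(Km,app + [S]) = 43.3 × 1.92/(0.161 + 1.92) = 39.9 μmol/min.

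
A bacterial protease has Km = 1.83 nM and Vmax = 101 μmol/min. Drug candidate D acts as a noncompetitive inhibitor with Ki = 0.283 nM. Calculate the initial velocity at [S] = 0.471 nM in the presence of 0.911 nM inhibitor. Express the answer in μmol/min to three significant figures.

With α = 1 + [I]/Ki = 1 + 0.911/0.283 = 4.219, the noncompetitive rate law is v = (Vmax/α)·[S] / (Km + [S]).
v = (101/4.219)×0.471 / (1.83 + 0.471) = 11.28/2.301 = 4.90 μmol/min.

4.90 μmol/min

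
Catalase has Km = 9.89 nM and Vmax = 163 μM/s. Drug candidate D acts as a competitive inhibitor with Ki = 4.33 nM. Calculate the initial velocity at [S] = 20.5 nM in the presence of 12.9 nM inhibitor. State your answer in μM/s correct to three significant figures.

55.8 μM/s

With α = 1 + [I]/Ki = 1 + 12.9/4.33 = 3.979, the competitive rate law is v = Vmax[S] / (αKm + [S]).
v = 163×20.5 / (3.979×9.89 + 20.5) = 3342/59.85 = 55.8 μM/s.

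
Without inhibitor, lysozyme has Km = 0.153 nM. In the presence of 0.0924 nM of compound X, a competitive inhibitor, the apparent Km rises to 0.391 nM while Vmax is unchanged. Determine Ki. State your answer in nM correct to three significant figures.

0.0594 nM

Competitive: Km,app = α·Km with α = 1 + [I]/Ki.
α = Km,app/Km = 0.391/0.153 = 2.556.
Since α = 1 + [I]/Ki, [I]/Ki = 2.556 − 1 = 1.556 and Ki = 0.0924/1.556 = 0.0594 nM.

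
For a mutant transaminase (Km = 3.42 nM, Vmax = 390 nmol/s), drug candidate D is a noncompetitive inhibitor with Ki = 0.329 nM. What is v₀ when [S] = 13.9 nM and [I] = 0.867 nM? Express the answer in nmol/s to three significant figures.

86.1 nmol/s

α = 1 + [I]/Ki = 1 + 0.867/0.329 = 3.635.
For a noncompetitive inhibitor, Vmax is reduced to Vmax/α while Km is unchanged: Km,app = 3.42 nM, Vmax,app = 107 nmol/s.
v = Vmax,app·[S]/(Km,app + [S]) = 107 × 13.9/(3.42 + 13.9) = 86.1 nmol/s.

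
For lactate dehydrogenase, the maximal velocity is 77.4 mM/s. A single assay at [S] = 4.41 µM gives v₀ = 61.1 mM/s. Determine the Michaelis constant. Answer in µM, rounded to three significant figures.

1.18 µM

v/Vmax = 61.1/77.4 = 0.7894 = [S]/(Km+[S]).
So Km + [S] = [S]/0.7894 = 5.586 µM, giving Km = 5.586 − 4.41 = 1.18 µM.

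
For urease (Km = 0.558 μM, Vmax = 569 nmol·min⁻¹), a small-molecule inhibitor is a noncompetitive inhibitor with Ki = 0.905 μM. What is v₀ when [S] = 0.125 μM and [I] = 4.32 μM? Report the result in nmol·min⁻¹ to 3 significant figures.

18.0 nmol·min⁻¹

With α = 1 + [I]/Ki = 1 + 4.32/0.905 = 5.773, the noncompetitive rate law is v = (Vmax/α)·[S] / (Km + [S]).
v = (569/5.773)×0.125 / (0.558 + 0.125) = 12.32/0.6830 = 18.0 nmol·min⁻¹.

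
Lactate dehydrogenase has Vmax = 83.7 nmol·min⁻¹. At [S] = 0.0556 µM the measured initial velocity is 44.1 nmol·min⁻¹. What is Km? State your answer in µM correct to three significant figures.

0.0499 µM

From v = Vmax[S]/(Km+[S]), Km = [S](Vmax − v)/v.
Km = 0.0556 × (83.7 − 44.1) / 44.1 = 2.202/44.1 = 0.0499 µM.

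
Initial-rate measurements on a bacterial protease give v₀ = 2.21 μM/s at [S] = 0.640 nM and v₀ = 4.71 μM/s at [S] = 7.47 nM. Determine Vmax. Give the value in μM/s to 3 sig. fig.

From v = Vmax[S]/(Km+[S]), each point gives Vmax = v(Km+[S])/[S].
Equating: 2.21(Km+0.640)/0.640 = 4.71(Km+7.47)/7.47.
3.453·Km + 2.21 = 0.6305·Km + 4.71, so (3.453 − 0.6305)·Km = 4.71 − 2.21.
Km = 2.500/2.823 = 0.886 nM; then Vmax = 2.21(0.886+0.640)/0.640 = 5.27 μM/s.

5.27 μM/s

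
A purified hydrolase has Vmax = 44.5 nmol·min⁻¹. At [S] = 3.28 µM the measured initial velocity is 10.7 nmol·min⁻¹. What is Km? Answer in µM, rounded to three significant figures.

v/Vmax = 10.7/44.5 = 0.2404 = [S]/(Km+[S]).
So Km + [S] = [S]/0.2404 = 13.64 µM, giving Km = 13.64 − 3.28 = 10.4 µM.

10.4 µM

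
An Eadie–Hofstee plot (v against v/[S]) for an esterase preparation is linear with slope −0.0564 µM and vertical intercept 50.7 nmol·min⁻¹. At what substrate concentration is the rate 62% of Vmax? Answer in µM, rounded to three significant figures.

0.0920 µM

The Eadie–Hofstee slope gives Km = 0.0564 µM (slope = −Km).
v/Vmax = [S]/(Km+[S]) = 0.62 ⇒ [S] = Km·0.62/(1−0.62) = 0.0564 × 1.632 = 0.0920 µM.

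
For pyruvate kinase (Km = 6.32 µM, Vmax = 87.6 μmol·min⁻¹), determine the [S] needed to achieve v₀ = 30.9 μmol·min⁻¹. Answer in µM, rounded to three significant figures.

3.44 µM

Rearranging v = Vmax[S]/(Km+[S]) gives [S] = Km·v/(Vmax − v).
[S] = 6.32 × 30.9 / (87.6 − 30.9) = 195.3/56.70 = 3.44 µM.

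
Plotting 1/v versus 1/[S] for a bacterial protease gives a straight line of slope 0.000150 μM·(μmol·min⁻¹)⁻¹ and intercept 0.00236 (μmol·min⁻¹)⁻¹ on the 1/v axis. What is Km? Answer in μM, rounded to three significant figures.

0.0636 μM

y-intercept = 1/Vmax ⇒ Vmax = 424 μmol·min⁻¹; slope = Km/Vmax ⇒ Km = slope × Vmax.
Km = 0.000150 × 424 = 0.0636 μM.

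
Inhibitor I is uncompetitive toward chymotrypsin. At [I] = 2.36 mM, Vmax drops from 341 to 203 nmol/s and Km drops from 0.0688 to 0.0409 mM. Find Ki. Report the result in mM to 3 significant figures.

3.47 mM

Uncompetitive: Vmax,app = Vmax/α (and Km,app = Km/α) with α = 1 + [I]/Ki.
α = Vmax/Vmax,app = 341/203 = 1.680.
Since α = 1 + [I]/Ki, [I]/Ki = 1.680 − 1 = 0.6798 and Ki = 2.36/0.6798 = 3.47 mM.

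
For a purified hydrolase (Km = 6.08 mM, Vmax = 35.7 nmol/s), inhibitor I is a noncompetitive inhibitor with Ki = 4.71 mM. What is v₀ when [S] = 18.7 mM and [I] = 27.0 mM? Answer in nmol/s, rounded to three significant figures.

4.00 nmol/s

α = 1 + [I]/Ki = 1 + 27.0/4.71 = 6.732.
For a noncompetitive inhibitor, Vmax is reduced to Vmax/α while Km is unchanged: Km,app = 6.08 mM, Vmax,app = 5.30 nmol/s.
v = Vmax,app·[S]/(Km,app + [S]) = 5.30 × 18.7/(6.08 + 18.7) = 4.00 nmol/s.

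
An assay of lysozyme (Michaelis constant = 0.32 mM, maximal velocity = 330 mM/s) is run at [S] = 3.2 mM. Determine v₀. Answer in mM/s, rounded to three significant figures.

300 mM/s

v = Vmax·[S]/(Km + [S]) = 330 × 3.2 / (0.32 + 3.2)
  = 1056 / 3.520 = 300 mM/s.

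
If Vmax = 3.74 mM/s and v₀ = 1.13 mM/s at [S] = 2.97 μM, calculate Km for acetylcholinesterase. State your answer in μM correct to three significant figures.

v/Vmax = 1.13/3.74 = 0.3021 = [S]/(Km+[S]).
So Km + [S] = [S]/0.3021 = 9.830 μM, giving Km = 9.830 − 2.97 = 6.86 μM.

6.86 μM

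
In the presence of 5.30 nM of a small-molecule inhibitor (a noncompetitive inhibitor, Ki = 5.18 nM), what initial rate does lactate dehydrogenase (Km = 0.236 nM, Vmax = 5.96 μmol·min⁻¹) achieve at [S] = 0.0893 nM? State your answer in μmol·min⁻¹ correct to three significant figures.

With α = 1 + [I]/Ki = 1 + 5.30/5.18 = 2.023, the noncompetitive rate law is v = (Vmax/α)·[S] / (Km + [S]).
v = (5.96/2.023)×0.0893 / (0.236 + 0.0893) = 0.2631/0.3253 = 0.809 μmol·min⁻¹.

0.809 μmol·min⁻¹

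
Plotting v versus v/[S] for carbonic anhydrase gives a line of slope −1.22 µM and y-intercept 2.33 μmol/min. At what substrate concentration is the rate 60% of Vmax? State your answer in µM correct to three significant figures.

1.83 µM

The Eadie–Hofstee slope gives Km = 1.22 µM (slope = −Km).
v/Vmax = [S]/(Km+[S]) = 0.6 ⇒ [S] = Km·0.6/(1−0.6) = 1.22 × 1.500 = 1.83 µM.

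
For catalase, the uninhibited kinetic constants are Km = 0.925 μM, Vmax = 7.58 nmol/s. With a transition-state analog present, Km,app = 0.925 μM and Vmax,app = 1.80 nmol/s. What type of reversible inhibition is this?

noncompetitive

Vmax decreases (7.58 → 1.80 nmol/s) while Km is unchanged — pure noncompetitive inhibition.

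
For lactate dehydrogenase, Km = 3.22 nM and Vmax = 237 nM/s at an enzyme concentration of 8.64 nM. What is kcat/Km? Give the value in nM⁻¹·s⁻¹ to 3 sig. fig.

kcat = Vmax/[E]total = 237/8.64 = 27.4 s⁻¹.
kcat/Km = 27.4/3.22 = 8.52 nM⁻¹·s⁻¹.

8.52 nM⁻¹·s⁻¹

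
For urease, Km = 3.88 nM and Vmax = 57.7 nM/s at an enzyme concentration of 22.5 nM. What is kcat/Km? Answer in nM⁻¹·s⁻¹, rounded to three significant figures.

kcat = Vmax/[E]total = 57.7/22.5 = 2.56 s⁻¹.
kcat/Km = 2.56/3.88 = 0.661 nM⁻¹·s⁻¹.

0.661 nM⁻¹·s⁻¹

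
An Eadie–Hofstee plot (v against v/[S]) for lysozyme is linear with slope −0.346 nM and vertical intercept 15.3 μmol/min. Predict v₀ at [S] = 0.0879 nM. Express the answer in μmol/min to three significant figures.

3.10 μmol/min

In the Eadie–Hofstee form v = Vmax − Km·(v/[S]), the slope is −Km and the intercept is Vmax, so Km = 0.346 nM and Vmax = 15.3 μmol/min.
v = 15.3 × 0.0879/(0.346 + 0.0879) = 3.10 μmol/min.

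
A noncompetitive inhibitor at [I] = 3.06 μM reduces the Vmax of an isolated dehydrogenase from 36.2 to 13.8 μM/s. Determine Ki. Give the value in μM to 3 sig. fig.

Noncompetitive: Vmax,app = Vmax/α with α = 1 + [I]/Ki.
α = Vmax/Vmax,app = 36.2/13.8 = 2.623.
Ki = [I]/(α − 1) = 3.06/1.623 = 1.89 μM.

1.89 μM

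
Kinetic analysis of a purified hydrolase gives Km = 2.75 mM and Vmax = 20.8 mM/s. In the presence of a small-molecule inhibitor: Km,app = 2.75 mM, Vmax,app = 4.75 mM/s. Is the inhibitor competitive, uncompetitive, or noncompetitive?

noncompetitive

Vmax decreases (20.8 → 4.75 mM/s) while Km is unchanged — pure noncompetitive inhibition.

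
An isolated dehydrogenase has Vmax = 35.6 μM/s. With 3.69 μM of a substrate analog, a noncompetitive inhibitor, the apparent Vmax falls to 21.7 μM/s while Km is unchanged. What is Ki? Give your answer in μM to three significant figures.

5.76 μM

Noncompetitive: Vmax,app = Vmax/α with α = 1 + [I]/Ki.
α = Vmax/Vmax,app = 35.6/21.7 = 1.641.
Since α = 1 + [I]/Ki, [I]/Ki = 1.641 − 1 = 0.6406 and Ki = 3.69/0.6406 = 5.76 μM.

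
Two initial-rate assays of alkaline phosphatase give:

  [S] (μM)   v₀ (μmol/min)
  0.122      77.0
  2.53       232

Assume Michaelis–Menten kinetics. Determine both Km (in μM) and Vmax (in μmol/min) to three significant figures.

From v = Vmax[S]/(Km+[S]), each point gives Vmax = v(Km+[S])/[S].
Equating: 77.0(Km+0.122)/0.122 = 232(Km+2.53)/2.53.
631.1·Km + 77.0 = 91.70·Km + 232, so (631.1 − 91.70)·Km = 232 − 77.0.
Km = 155.0/539.4 = 0.287 μM; then Vmax = 77.0(0.287+0.122)/0.122 = 258 μmol/min.

Km = 0.287 μM; Vmax = 258 μmol/min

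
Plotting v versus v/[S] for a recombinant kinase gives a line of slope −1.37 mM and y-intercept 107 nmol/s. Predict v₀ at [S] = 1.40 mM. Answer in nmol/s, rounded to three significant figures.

In the Eadie–Hofstee form v = Vmax − Km·(v/[S]), the slope is −Km and the intercept is Vmax, so Km = 1.37 mM and Vmax = 107 nmol/s.
v = 107 × 1.40/(1.37 + 1.40) = 54.1 nmol/s.

54.1 nmol/s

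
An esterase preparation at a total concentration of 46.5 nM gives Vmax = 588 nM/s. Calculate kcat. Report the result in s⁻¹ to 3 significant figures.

kcat = Vmax/[E]total = 588 nM/s / 46.5 nM = 12.6 s⁻¹.

12.6 s⁻¹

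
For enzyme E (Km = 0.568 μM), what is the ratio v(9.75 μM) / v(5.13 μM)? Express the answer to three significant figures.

The fractional saturations are [S]/(Km+[S]) = 5.13/5.698 = 0.9003 and 9.75/10.32 = 0.9450.
v₂/v₁ is just their ratio: 0.9450/0.9003 = 1.05.

1.05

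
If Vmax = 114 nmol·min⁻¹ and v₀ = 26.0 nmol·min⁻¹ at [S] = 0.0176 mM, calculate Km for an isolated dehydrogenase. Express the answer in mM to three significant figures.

v/Vmax = 26.0/114 = 0.2281 = [S]/(Km+[S]).
So Km + [S] = [S]/0.2281 = 0.07717 mM, giving Km = 0.07717 − 0.0176 = 0.0596 mM.

0.0596 mM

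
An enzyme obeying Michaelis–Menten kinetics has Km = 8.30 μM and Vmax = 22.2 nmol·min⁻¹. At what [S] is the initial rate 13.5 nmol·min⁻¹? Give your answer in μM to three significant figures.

12.9 μM

The required fractional saturation is v/Vmax = 13.5/22.2 = 0.6081.
Then [S]/(Km+[S]) = 0.6081 ⇒ [S] = 8.30 × 0.6081/(1 − 0.6081) = 12.9 μM.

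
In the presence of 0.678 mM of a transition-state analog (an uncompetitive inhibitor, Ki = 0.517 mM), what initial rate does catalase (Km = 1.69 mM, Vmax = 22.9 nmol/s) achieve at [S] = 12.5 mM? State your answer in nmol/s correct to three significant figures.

9.36 nmol/s

With α = 1 + [I]/Ki = 1 + 0.678/0.517 = 2.311, the uncompetitive rate law is v = (Vmax/α)·[S] / (Km/α + [S]).
v = (22.9/2.311)×12.5 / (1.69/2.311 + 12.5) = 123.8/13.23 = 9.36 nmol/s.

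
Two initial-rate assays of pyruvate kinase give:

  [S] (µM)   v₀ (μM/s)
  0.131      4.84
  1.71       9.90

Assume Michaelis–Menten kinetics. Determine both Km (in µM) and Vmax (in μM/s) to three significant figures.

Km = 0.162 µM; Vmax = 10.8 μM/s

In reciprocal form, 1/v = (Km/Vmax)·(1/[S]) + 1/Vmax. The two points give (1/[S], 1/v) = (7.634, 0.2066) and (0.5848, 0.1010).
Slope = (0.2066 − 0.1010)/(7.634 − 0.5848) = 0.01498; intercept = 0.2066 − 0.01498×7.634 = 0.09225.
Vmax = 1/intercept = 10.8 μM/s; Km = slope × Vmax = 0.01498 × 10.8 = 0.162 µM.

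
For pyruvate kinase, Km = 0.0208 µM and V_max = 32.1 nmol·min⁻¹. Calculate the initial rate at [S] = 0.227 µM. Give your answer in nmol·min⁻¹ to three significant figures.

[S]/(Km+[S]) = 0.227/0.2478 = 0.9161, the fractional saturation.
v = 0.9161 × Vmax = 0.9161 × 32.1 = 29.4 nmol·min⁻¹.

29.4 nmol·min⁻¹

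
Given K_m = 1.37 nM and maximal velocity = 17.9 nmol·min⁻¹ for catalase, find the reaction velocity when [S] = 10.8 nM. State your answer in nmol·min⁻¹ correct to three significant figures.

15.9 nmol·min⁻¹

v = Vmax·[S]/(Km + [S]) = 17.9 × 10.8 / (1.37 + 10.8)
  = 193.3 / 12.17 = 15.9 nmol·min⁻¹.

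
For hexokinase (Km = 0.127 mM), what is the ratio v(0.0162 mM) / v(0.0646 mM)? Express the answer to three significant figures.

The fractional saturations are [S]/(Km+[S]) = 0.0646/0.1916 = 0.3372 and 0.0162/0.1432 = 0.1131.
v₂/v₁ is just their ratio: 0.1131/0.3372 = 0.336.

0.336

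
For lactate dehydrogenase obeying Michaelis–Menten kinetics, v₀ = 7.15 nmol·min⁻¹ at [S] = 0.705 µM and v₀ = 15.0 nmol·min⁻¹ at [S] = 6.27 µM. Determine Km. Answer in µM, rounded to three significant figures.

1.01 µM

In reciprocal form, 1/v = (Km/Vmax)·(1/[S]) + 1/Vmax. The two points give (1/[S], 1/v) = (1.418, 0.1399) and (0.1595, 0.06667).
Slope = (0.1399 − 0.06667)/(1.418 − 0.1595) = 0.05814; intercept = 0.1399 − 0.05814×1.418 = 0.05739.
Vmax = 1/intercept = 17.4 nmol·min⁻¹; Km = slope × Vmax = 0.05814 × 17.4 = 1.01 µM.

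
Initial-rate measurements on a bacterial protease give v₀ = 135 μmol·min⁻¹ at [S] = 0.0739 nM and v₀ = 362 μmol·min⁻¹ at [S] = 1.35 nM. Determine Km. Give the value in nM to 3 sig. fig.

0.146 nM

In reciprocal form, 1/v = (Km/Vmax)·(1/[S]) + 1/Vmax. The two points give (1/[S], 1/v) = (13.53, 0.007407) and (0.7407, 0.002762).
Slope = (0.007407 − 0.002762)/(13.53 − 0.7407) = 0.0003631; intercept = 0.007407 − 0.0003631×13.53 = 0.002493.
Vmax = 1/intercept = 401 μmol·min⁻¹; Km = slope × Vmax = 0.0003631 × 401 = 0.146 nM.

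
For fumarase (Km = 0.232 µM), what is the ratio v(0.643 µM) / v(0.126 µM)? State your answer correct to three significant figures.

Since Vmax cancels, v₂/v₁ = [S]₂(Km+[S]₁) / [S]₁(Km+[S]₂).
= 0.643×(0.232+0.126) / (0.126×(0.232+0.643)) = 0.2302/0.1102 = 2.09.

2.09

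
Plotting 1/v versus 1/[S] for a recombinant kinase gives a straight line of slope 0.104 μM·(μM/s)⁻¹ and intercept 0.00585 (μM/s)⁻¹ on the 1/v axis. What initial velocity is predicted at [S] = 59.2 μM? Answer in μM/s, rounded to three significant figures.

The y-intercept is 1/Vmax, so Vmax = 1/0.00585 = 171 μM/s.
The slope is Km/Vmax, so Km = 0.104 × 171 = 17.8 μM.
Then v = 171 × 59.2/(17.8 + 59.2) = 131 μM/s.

131 μM/s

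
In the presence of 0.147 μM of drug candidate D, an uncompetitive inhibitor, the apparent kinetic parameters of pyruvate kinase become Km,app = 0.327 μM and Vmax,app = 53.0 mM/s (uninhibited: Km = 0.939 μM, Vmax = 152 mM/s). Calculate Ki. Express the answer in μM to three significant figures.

Uncompetitive: Vmax,app = Vmax/α (and Km,app = Km/α) with α = 1 + [I]/Ki.
α = Vmax/Vmax,app = 152/53.0 = 2.868.
Since α = 1 + [I]/Ki, [I]/Ki = 2.868 − 1 = 1.868 and Ki = 0.147/1.868 = 0.0787 μM.

0.0787 μM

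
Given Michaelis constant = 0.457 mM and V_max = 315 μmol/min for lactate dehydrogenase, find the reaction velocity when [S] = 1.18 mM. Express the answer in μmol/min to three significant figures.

227 μmol/min

[S]/(Km+[S]) = 1.18/1.637 = 0.7208, the fractional saturation.
v = 0.7208 × Vmax = 0.7208 × 315 = 227 μmol/min.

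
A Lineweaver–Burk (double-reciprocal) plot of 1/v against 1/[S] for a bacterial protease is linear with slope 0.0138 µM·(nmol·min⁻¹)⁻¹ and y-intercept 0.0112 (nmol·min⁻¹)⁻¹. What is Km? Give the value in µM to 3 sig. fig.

y-intercept = 1/Vmax ⇒ Vmax = 89.3 nmol·min⁻¹; slope = Km/Vmax ⇒ Km = slope × Vmax.
Km = 0.0138 × 89.3 = 1.23 µM.

1.23 µM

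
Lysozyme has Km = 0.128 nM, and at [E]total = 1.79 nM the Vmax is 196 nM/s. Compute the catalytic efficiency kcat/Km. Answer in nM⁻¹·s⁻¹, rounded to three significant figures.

kcat = Vmax/[E]total = 196/1.79 = 109 s⁻¹.
kcat/Km = 109/0.128 = 855 nM⁻¹·s⁻¹.

855 nM⁻¹·s⁻¹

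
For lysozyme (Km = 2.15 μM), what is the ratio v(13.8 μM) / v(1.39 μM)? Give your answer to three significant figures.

2.20

Since Vmax cancels, v₂/v₁ = [S]₂(Km+[S]₁) / [S]₁(Km+[S]₂).
= 13.8×(2.15+1.39) / (1.39×(2.15+13.8)) = 48.85/22.17 = 2.20.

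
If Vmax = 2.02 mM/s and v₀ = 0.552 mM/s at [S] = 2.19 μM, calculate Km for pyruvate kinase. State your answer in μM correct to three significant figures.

5.82 μM

From v = Vmax[S]/(Km+[S]), Km = [S](Vmax − v)/v.
Km = 2.19 × (2.02 − 0.552) / 0.552 = 3.215/0.552 = 5.82 μM.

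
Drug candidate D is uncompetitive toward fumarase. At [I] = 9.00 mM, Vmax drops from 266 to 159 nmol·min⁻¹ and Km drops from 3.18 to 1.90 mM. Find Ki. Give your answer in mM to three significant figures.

13.4 mM

Uncompetitive: Vmax,app = Vmax/α (and Km,app = Km/α) with α = 1 + [I]/Ki.
α = Vmax/Vmax,app = 266/159 = 1.673.
Since α = 1 + [I]/Ki, [I]/Ki = 1.673 − 1 = 0.6730 and Ki = 9.00/0.6730 = 13.4 mM.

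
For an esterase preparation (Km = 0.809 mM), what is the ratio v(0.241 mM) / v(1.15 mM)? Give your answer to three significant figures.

0.391

Since Vmax cancels, v₂/v₁ = [S]₂(Km+[S]₁) / [S]₁(Km+[S]₂).
= 0.241×(0.809+1.15) / (1.15×(0.809+0.241)) = 0.4721/1.208 = 0.391.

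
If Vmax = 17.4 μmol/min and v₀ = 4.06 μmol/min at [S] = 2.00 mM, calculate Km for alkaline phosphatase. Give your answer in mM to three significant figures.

From v = Vmax[S]/(Km+[S]), Km = [S](Vmax − v)/v.
Km = 2.00 × (17.4 − 4.06) / 4.06 = 26.68/4.06 = 6.57 mM.

6.57 mM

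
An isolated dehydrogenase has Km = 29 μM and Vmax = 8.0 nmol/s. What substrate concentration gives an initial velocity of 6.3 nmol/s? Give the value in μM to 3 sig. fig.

Rearranging v = Vmax[S]/(Km+[S]) gives [S] = Km·v/(Vmax − v).
[S] = 29 × 6.3 / (8.0 − 6.3) = 182.7/1.700 = 107 μM.

107 μM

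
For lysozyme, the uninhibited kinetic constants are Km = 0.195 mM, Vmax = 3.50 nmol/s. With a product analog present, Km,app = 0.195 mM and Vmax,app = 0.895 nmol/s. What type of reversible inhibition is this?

noncompetitive

Vmax decreases (3.50 → 0.895 nmol/s) while Km is unchanged — pure noncompetitive inhibition.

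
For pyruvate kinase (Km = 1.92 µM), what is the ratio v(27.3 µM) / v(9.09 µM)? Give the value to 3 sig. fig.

Since Vmax cancels, v₂/v₁ = [S]₂(Km+[S]₁) / [S]₁(Km+[S]₂).
= 27.3×(1.92+9.09) / (9.09×(1.92+27.3)) = 300.6/265.6 = 1.13.

1.13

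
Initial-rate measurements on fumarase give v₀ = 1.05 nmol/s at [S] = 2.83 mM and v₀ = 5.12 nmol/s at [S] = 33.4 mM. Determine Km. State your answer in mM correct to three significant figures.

18.7 mM

In reciprocal form, 1/v = (Km/Vmax)·(1/[S]) + 1/Vmax. The two points give (1/[S], 1/v) = (0.3534, 0.9524) and (0.02994, 0.1953).
Slope = (0.9524 − 0.1953)/(0.3534 − 0.02994) = 2.341; intercept = 0.9524 − 2.341×0.3534 = 0.1252.
Vmax = 1/intercept = 7.99 nmol/s; Km = slope × Vmax = 2.341 × 7.99 = 18.7 mM.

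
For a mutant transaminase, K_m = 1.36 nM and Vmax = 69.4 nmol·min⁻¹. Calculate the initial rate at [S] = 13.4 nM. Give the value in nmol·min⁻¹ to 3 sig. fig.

63.0 nmol·min⁻¹

[S]/(Km+[S]) = 13.4/14.76 = 0.9079, the fractional saturation.
v = 0.9079 × Vmax = 0.9079 × 69.4 = 63.0 nmol·min⁻¹.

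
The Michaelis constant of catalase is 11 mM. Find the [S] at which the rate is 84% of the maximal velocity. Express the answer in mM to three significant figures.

57.7 mM

v/Vmax = [S]/(Km+[S]) = 0.84, so [S] = Km·0.84/(1 − 0.84) = 11 × 5.250.
[S] = 57.7 mM.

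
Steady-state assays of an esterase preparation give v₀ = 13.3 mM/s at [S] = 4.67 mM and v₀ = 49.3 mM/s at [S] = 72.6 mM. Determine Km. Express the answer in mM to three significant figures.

From v = Vmax[S]/(Km+[S]), each point gives Vmax = v(Km+[S])/[S].
Equating: 13.3(Km+4.67)/4.67 = 49.3(Km+72.6)/72.6.
2.848·Km + 13.3 = 0.6791·Km + 49.3, so (2.848 − 0.6791)·Km = 49.3 − 13.3.
Km = 36.00/2.169 = 16.6 mM; then Vmax = 13.3(16.6+4.67)/4.67 = 60.6 mM/s.

16.6 mM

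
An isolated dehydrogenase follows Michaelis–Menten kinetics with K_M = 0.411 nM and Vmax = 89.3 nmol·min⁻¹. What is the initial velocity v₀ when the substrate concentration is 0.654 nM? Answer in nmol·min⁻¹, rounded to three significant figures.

54.8 nmol·min⁻¹

v = Vmax·[S]/(Km + [S]) = 89.3 × 0.654 / (0.411 + 0.654)
  = 58.40 / 1.065 = 54.8 nmol·min⁻¹.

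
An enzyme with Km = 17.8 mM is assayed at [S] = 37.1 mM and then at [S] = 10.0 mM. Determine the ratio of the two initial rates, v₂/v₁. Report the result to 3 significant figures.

The fractional saturations are [S]/(Km+[S]) = 37.1/54.90 = 0.6758 and 10.0/27.80 = 0.3597.
v₂/v₁ is just their ratio: 0.3597/0.6758 = 0.532.

0.532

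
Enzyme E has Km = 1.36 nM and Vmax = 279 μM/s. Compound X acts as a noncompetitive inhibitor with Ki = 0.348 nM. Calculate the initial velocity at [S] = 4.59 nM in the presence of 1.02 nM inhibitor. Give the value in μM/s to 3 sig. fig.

54.8 μM/s

α = 1 + [I]/Ki = 1 + 1.02/0.348 = 3.931.
For a noncompetitive inhibitor, Vmax is reduced to Vmax/α while Km is unchanged: Km,app = 1.36 nM, Vmax,app = 71.0 μM/s.
v = Vmax,app·[S]/(Km,app + [S]) = 71.0 × 4.59/(1.36 + 4.59) = 54.8 μM/s.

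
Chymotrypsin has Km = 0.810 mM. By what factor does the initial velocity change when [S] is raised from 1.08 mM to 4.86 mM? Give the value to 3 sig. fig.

Since Vmax cancels, v₂/v₁ = [S]₂(Km+[S]₁) / [S]₁(Km+[S]₂).
= 4.86×(0.810+1.08) / (1.08×(0.810+4.86)) = 9.185/6.124 = 1.50.

1.50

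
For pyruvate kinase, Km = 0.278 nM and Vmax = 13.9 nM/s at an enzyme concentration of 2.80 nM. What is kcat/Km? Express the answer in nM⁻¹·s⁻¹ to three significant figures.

kcat = Vmax/[E]total = 13.9/2.80 = 4.96 s⁻¹.
kcat/Km = 4.96/0.278 = 17.9 nM⁻¹·s⁻¹.

17.9 nM⁻¹·s⁻¹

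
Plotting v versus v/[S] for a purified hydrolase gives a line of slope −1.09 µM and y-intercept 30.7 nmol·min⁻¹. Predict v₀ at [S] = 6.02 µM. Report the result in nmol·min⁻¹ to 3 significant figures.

In the Eadie–Hofstee form v = Vmax − Km·(v/[S]), the slope is −Km and the intercept is Vmax, so Km = 1.09 µM and Vmax = 30.7 nmol·min⁻¹.
v = 30.7 × 6.02/(1.09 + 6.02) = 26.0 nmol·min⁻¹.

26.0 nmol·min⁻¹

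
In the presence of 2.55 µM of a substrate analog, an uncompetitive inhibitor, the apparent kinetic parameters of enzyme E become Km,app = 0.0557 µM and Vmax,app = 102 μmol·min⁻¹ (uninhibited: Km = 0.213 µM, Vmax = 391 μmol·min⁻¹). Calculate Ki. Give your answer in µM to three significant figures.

0.900 µM

Uncompetitive: Vmax,app = Vmax/α (and Km,app = Km/α) with α = 1 + [I]/Ki.
α = Vmax/Vmax,app = 391/102 = 3.833.
Ki = [I]/(α − 1) = 2.55/2.833 = 0.900 µM.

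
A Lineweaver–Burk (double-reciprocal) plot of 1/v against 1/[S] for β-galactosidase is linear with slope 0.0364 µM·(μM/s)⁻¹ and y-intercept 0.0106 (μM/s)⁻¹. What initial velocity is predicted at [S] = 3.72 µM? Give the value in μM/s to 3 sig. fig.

The y-intercept is 1/Vmax, so Vmax = 1/0.0106 = 94.3 μM/s.
The slope is Km/Vmax, so Km = 0.0364 × 94.3 = 3.43 µM.
Then v = 94.3 × 3.72/(3.43 + 3.72) = 49.1 μM/s.

49.1 μM/s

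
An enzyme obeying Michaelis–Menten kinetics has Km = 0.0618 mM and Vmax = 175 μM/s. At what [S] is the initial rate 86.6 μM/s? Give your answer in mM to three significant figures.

0.0605 mM

The required fractional saturation is v/Vmax = 86.6/175 = 0.4949.
Then [S]/(Km+[S]) = 0.4949 ⇒ [S] = 0.0618 × 0.4949/(1 − 0.4949) = 0.0605 mM.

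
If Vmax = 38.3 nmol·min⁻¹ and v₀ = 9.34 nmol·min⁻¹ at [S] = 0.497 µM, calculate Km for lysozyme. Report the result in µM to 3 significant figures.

From v = Vmax[S]/(Km+[S]), Km = [S](Vmax − v)/v.
Km = 0.497 × (38.3 − 9.34) / 9.34 = 14.39/9.34 = 1.54 µM.

1.54 µM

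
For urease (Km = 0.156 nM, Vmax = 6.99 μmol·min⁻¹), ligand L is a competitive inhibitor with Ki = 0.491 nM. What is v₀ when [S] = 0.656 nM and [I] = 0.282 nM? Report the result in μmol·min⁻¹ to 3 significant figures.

With α = 1 + [I]/Ki = 1 + 0.282/0.491 = 1.574, the competitive rate law is v = Vmax[S] / (αKm + [S]).
v = 6.99×0.656 / (1.574×0.156 + 0.656) = 4.585/0.9016 = 5.09 μmol·min⁻¹.

5.09 μmol·min⁻¹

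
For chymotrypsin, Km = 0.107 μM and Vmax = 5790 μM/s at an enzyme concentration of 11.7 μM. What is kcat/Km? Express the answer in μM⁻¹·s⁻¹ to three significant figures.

4620 μM⁻¹·s⁻¹

kcat = Vmax/[E]total = 5790/11.7 = 495 s⁻¹.
kcat/Km = 495/0.107 = 4620 μM⁻¹·s⁻¹.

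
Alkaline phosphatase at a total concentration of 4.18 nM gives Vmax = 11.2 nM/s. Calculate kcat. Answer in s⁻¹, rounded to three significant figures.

2.68 s⁻¹

kcat = Vmax/[E]total = 11.2 nM/s / 4.18 nM = 2.68 s⁻¹.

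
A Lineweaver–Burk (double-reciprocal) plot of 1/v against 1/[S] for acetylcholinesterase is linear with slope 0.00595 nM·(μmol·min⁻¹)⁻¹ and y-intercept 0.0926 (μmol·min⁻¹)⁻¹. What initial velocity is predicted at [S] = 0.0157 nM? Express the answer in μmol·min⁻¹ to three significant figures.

The y-intercept is 1/Vmax, so Vmax = 1/0.0926 = 10.8 μmol·min⁻¹.
The slope is Km/Vmax, so Km = 0.00595 × 10.8 = 0.0643 nM.
Then v = 10.8 × 0.0157/(0.0643 + 0.0157) = 2.12 μmol·min⁻¹.

2.12 μmol·min⁻¹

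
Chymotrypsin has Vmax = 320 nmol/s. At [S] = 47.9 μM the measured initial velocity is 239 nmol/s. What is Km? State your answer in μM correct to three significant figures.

v/Vmax = 239/320 = 0.7469 = [S]/(Km+[S]).
So Km + [S] = [S]/0.7469 = 64.13 μM, giving Km = 64.13 − 47.9 = 16.2 μM.

16.2 μM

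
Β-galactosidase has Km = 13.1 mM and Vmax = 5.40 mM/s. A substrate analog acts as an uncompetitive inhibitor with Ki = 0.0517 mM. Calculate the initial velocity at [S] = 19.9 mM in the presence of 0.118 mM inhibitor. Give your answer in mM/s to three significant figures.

With α = 1 + [I]/Ki = 1 + 0.118/0.0517 = 3.282, the uncompetitive rate law is v = (Vmax/α)·[S] / (Km/α + [S]).
v = (5.40/3.282)×19.9 / (13.1/3.282 + 19.9) = 32.74/23.89 = 1.37 mM/s.

1.37 mM/s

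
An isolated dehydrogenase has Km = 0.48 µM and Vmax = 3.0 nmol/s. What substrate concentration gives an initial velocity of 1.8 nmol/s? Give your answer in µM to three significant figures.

Rearranging v = Vmax[S]/(Km+[S]) gives [S] = Km·v/(Vmax − v).
[S] = 0.48 × 1.8 / (3.0 − 1.8) = 0.8640/1.200 = 0.720 µM.

0.720 µM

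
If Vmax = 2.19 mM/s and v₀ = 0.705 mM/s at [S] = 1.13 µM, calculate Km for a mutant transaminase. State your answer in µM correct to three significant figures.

2.38 µM

v/Vmax = 0.705/2.19 = 0.3219 = [S]/(Km+[S]).
So Km + [S] = [S]/0.3219 = 3.510 µM, giving Km = 3.510 − 1.13 = 2.38 µM.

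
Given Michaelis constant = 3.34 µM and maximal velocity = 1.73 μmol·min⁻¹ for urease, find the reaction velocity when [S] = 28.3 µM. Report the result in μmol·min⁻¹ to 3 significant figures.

1.55 μmol·min⁻¹

v = Vmax·[S]/(Km + [S]) = 1.73 × 28.3 / (3.34 + 28.3)
  = 48.96 / 31.64 = 1.55 μmol·min⁻¹.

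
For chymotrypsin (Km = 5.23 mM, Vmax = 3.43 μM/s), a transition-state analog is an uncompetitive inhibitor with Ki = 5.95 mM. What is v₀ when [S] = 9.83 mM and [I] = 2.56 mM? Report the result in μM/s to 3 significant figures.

α = 1 + [I]/Ki = 1 + 2.56/5.95 = 1.430.
For an uncompetitive inhibitor, both parameters are divided by α, giving Vmax/α and Km/α: Km,app = 3.66 mM, Vmax,app = 2.40 μM/s.
v = Vmax,app·[S]/(Km,app + [S]) = 2.40 × 9.83/(3.66 + 9.83) = 1.75 μM/s.

1.75 μM/s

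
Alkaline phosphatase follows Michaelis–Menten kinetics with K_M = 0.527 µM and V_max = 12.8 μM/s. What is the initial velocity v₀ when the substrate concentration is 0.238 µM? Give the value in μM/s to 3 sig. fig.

3.98 μM/s

v = Vmax·[S]/(Km + [S]) = 12.8 × 0.238 / (0.527 + 0.238)
  = 3.046 / 0.7650 = 3.98 μM/s.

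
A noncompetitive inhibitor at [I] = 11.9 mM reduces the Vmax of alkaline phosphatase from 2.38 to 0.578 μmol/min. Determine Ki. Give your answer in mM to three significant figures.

Noncompetitive: Vmax,app = Vmax/α with α = 1 + [I]/Ki.
α = Vmax/Vmax,app = 2.38/0.578 = 4.118.
Since α = 1 + [I]/Ki, [I]/Ki = 4.118 − 1 = 3.118 and Ki = 11.9/3.118 = 3.82 mM.

3.82 mM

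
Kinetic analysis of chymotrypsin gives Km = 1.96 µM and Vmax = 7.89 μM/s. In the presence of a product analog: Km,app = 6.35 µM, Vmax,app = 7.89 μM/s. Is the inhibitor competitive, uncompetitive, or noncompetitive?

competitive

Km increases (1.96 → 6.35 µM) while Vmax is unchanged — the hallmark of competitive inhibition.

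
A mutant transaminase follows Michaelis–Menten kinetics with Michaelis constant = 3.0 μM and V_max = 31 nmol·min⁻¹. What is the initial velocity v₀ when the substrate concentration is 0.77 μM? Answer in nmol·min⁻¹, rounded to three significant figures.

v = Vmax·[S]/(Km + [S]) = 31 × 0.77 / (3.0 + 0.77)
  = 23.87 / 3.770 = 6.33 nmol·min⁻¹.

6.33 nmol·min⁻¹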